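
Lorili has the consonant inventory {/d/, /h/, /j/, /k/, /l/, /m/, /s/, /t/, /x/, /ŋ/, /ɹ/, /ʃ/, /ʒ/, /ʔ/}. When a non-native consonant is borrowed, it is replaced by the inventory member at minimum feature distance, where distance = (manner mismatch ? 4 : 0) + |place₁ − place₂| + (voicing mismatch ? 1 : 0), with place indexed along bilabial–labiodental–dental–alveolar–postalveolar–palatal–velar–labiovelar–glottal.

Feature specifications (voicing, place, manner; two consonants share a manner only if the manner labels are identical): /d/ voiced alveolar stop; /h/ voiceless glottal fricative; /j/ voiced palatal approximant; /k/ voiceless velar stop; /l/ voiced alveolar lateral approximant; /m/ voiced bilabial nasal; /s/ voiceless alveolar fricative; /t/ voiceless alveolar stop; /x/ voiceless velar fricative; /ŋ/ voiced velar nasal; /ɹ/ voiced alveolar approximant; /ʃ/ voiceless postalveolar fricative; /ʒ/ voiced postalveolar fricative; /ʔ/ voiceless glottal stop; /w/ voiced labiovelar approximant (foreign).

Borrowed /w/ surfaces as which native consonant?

/j/ is closest: same manner (approximant), place distance 2 (labiovelar→palatal), same voicing; total 2. Next closest is /ɹ/ at distance 4.

j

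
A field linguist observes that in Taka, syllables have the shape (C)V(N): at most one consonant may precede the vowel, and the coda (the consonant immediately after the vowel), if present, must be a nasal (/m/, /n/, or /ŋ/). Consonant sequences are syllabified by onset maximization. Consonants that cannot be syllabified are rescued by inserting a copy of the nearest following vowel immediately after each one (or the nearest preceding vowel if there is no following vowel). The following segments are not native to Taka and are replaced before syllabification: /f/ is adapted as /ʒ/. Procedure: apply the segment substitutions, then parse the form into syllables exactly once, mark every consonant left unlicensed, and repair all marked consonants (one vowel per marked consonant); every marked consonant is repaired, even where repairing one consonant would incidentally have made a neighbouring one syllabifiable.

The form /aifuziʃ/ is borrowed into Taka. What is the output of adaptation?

aiʒuziʃi

Substitution: /f/ → /ʒ/, giving /aiʒuziʃ/.
The consonants /ʃ/ cannot be parsed into a legal (C)V(N) syllable (only a nasal (/m/, /n/, or /ŋ/) is licensed in coda position; onsets are limited to one consonant).
Epenthesis after each stranded consonant: /ʃ/ → /ʃi/.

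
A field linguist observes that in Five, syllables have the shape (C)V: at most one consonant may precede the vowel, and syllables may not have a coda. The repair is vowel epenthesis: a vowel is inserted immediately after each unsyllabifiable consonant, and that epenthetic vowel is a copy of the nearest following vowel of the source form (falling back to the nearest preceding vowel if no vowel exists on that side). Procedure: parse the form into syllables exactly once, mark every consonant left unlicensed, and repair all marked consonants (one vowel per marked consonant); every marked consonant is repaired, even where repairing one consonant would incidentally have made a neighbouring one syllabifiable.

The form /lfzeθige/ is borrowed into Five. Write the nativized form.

Syllabifying with onset maximization leaves /l/, /f/ stranded (no codas are permitted; onsets are limited to one consonant).
Epenthesis after each stranded consonant: /l/ → /le/, /f/ → /fe/.

lefezeθige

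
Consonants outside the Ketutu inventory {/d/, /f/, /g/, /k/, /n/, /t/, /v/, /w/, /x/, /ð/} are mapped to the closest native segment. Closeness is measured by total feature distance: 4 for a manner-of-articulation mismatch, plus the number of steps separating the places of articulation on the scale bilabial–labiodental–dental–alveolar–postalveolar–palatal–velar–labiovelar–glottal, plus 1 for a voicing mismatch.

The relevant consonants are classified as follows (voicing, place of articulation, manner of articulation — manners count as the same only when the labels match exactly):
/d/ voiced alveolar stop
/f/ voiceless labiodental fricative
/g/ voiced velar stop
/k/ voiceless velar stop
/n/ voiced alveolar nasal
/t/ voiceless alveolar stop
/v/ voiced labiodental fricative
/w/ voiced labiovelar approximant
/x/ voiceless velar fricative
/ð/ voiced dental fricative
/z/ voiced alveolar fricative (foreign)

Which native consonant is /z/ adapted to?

/ð/ is closest: same manner (fricative), place distance 1 (alveolar→dental), same voicing; total 1. Next closest is /v/ at distance 2.

ð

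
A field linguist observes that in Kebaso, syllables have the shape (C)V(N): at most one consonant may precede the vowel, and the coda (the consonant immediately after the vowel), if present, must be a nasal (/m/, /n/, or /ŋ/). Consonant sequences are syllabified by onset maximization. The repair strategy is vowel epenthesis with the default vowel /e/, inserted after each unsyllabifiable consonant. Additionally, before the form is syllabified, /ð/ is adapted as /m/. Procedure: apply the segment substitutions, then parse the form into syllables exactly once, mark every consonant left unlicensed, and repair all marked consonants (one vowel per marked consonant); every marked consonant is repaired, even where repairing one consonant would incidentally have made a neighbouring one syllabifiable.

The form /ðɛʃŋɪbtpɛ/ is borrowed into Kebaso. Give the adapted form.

Substitution: /ð/ → /m/, giving /mɛʃŋɪbtpɛ/.
Under (C)V(N), the unsyllabifiable consonants are /ʃ/, /b/, /t/ (only a nasal (/m/, /n/, or /ŋ/) is licensed in coda position; onsets are limited to one consonant).
Each unlicensed consonant becomes the onset of a new syllable: /ʃ/ → /ʃe/, /b/ → /be/, /t/ → /te/.

mɛʃeŋɪbetepɛ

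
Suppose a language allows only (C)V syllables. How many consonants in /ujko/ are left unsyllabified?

1

Under (C)V, the unsyllabifiable consonants are /j/ (no codas are permitted; onsets are limited to one consonant).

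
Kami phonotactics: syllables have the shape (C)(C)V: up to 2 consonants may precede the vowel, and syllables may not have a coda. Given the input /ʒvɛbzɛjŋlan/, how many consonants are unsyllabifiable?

2

Under (C)(C)V, the unsyllabifiable consonants are /j/, /n/ (no codas are permitted; onsets may contain at most 2 consonants).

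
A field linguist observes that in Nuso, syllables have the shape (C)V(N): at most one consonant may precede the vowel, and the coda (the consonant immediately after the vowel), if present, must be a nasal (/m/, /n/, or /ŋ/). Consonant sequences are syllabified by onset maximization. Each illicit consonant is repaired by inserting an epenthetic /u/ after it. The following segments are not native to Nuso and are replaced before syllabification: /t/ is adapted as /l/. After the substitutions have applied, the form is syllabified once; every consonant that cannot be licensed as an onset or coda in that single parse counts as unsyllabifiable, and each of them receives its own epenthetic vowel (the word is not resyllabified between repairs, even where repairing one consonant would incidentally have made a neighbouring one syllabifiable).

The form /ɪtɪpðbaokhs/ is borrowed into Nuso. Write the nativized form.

Substitution: /t/ → /l/, giving /ɪlɪpðbaokhs/.
Syllabifying with onset maximization leaves /p/, /ð/, /k/, /h/, /s/ stranded (only a nasal (/m/, /n/, or /ŋ/) is licensed in coda position; onsets are limited to one consonant).
Epenthesis after each stranded consonant: /p/ → /pu/, /ð/ → /ðu/, /k/ → /ku/, /h/ → /hu/, /s/ → /su/.

ɪlɪpuðubaokuhusu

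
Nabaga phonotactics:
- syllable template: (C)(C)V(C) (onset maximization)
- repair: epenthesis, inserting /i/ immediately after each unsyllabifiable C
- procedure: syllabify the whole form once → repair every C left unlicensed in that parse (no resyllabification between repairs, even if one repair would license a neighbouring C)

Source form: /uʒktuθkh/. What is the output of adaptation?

The consonants /k/, /h/ cannot be parsed into a legal (C)(C)V(C) syllable (at most one coda consonant is licensed; onsets may contain at most 2 consonants).
Epenthesis after each stranded consonant: /k/ → /ki/, /h/ → /hi/.

uʒktuθkihi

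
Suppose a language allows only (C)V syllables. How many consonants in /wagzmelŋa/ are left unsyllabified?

The consonants /g/, /z/, /l/ cannot be parsed into a legal (C)V syllable (no codas are permitted; onsets are limited to one consonant).

3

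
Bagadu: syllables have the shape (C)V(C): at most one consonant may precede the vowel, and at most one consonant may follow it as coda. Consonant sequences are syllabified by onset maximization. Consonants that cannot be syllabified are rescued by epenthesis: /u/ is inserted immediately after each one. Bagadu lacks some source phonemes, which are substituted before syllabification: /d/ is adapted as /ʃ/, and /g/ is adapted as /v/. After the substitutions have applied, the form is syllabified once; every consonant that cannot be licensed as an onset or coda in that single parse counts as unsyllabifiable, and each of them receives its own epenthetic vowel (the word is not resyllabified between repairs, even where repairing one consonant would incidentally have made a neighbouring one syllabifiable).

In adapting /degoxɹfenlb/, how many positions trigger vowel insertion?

After substitution the input is /ʃevoxɹfenlb/.
The unsyllabifiable consonants are /ɹ/, /l/, /b/; each receives one epenthetic vowel.

3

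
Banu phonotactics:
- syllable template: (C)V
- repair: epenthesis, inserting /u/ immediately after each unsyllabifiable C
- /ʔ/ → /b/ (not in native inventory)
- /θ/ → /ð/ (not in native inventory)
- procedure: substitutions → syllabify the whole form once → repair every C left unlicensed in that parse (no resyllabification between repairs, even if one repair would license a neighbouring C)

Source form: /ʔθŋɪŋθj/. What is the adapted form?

buðuŋɪŋuðuju

Substitution: /ʔ/ → /b/, /θ/ → /ð/, giving /bðŋɪŋðj/.
Under (C)V, the unsyllabifiable consonants are /b/, /ð/, /ŋ/, /ð/, /j/ (no codas are permitted; onsets are limited to one consonant).
Inserting the epenthetic vowel yields /b/ → /bu/, /ð/ → /ðu/, /ŋ/ → /ŋu/, /ð/ → /ðu/, /j/ → /ju/.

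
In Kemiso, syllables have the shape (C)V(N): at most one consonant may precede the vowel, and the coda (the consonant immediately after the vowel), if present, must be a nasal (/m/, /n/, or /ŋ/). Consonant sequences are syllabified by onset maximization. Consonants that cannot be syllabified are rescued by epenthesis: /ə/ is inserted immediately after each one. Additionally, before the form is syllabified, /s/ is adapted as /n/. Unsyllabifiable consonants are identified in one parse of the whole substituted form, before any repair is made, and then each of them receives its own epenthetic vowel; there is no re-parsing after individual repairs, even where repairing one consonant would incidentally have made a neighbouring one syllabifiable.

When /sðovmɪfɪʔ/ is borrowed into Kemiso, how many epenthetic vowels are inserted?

After substitution the input is /nðovmɪfɪʔ/.
The unsyllabifiable consonants are /n/, /v/, /ʔ/; each receives one epenthetic vowel.

3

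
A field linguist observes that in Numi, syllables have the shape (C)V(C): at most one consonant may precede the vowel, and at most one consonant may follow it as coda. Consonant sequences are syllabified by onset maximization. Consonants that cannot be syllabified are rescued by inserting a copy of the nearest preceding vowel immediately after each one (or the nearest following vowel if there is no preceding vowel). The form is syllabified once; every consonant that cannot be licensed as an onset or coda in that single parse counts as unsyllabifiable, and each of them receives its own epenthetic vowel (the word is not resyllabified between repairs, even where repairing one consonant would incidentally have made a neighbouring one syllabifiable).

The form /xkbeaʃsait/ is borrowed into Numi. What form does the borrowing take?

Under (C)V(C), the unsyllabifiable consonants are /x/, /k/ (at most one coda consonant is licensed; onsets are limited to one consonant).
Epenthesis after each stranded consonant: /x/ → /xe/, /k/ → /ke/.

xekebeaʃsait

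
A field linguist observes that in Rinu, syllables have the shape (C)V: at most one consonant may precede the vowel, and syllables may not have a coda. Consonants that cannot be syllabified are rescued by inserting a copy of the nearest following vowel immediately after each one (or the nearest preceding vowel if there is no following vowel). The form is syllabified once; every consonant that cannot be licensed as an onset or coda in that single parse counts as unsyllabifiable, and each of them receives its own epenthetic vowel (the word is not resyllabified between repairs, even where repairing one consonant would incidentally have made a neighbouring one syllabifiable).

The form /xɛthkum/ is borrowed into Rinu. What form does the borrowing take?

The consonants /t/, /h/, /m/ cannot be parsed into a legal (C)V syllable (no codas are permitted; onsets are limited to one consonant).
Inserting the epenthetic vowel yields /t/ → /tu/, /h/ → /hu/, /m/ → /mu/.

xɛtuhukumu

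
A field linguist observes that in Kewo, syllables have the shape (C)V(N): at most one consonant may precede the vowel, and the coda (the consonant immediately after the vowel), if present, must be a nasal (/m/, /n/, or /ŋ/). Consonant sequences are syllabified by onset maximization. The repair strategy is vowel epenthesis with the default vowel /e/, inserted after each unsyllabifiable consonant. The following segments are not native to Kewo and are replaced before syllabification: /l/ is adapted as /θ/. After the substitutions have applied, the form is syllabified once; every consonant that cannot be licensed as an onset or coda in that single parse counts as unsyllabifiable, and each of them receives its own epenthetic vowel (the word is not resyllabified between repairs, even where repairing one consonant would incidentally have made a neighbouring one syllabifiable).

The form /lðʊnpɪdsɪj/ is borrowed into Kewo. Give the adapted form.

Substitution: /l/ → /θ/, giving /θðʊnpɪdsɪj/.
The consonants /θ/, /d/, /j/ cannot be parsed into a legal (C)V(N) syllable (only a nasal (/m/, /n/, or /ŋ/) is licensed in coda position; onsets are limited to one consonant).
Epenthesis after each stranded consonant: /θ/ → /θe/, /d/ → /de/, /j/ → /je/.

θeðʊnpɪdesɪje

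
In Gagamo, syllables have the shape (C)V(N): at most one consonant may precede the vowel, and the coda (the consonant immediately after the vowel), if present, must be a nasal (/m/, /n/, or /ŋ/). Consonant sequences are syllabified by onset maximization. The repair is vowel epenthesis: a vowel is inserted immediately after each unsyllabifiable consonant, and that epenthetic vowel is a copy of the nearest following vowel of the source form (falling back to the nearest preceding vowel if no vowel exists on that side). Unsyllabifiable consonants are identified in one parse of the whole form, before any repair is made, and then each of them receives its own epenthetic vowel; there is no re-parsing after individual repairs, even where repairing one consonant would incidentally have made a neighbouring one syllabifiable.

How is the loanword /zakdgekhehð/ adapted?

zakedegekeheheðe

Under (C)V(N), the unsyllabifiable consonants are /k/, /d/, /k/, /h/, /ð/ (only a nasal (/m/, /n/, or /ŋ/) is licensed in coda position; onsets are limited to one consonant).
Each unlicensed consonant becomes the onset of a new syllable: /k/ → /ke/, /d/ → /de/, /k/ → /ke/, /h/ → /he/, /ð/ → /ðe/.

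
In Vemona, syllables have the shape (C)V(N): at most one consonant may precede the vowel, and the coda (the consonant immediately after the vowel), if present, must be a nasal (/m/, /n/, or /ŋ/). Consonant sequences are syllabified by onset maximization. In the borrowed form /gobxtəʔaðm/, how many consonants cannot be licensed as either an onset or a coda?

Syllabifying with onset maximization leaves /b/, /x/, /ð/, /m/ stranded (only a nasal (/m/, /n/, or /ŋ/) is licensed in coda position; onsets are limited to one consonant).

4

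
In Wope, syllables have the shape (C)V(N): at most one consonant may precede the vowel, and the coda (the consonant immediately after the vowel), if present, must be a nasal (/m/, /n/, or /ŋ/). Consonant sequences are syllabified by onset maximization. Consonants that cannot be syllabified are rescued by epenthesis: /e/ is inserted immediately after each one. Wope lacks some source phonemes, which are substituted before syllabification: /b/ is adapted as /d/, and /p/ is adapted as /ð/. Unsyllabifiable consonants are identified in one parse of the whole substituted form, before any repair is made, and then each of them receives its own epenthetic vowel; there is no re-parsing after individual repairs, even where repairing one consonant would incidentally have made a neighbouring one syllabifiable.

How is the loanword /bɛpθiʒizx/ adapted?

Substitution: /b/ → /d/, /p/ → /ð/, giving /dɛðθiʒizx/.
Under (C)V(N), the unsyllabifiable consonants are /ð/, /z/, /x/ (only a nasal (/m/, /n/, or /ŋ/) is licensed in coda position; onsets are limited to one consonant).
Each unlicensed consonant becomes the onset of a new syllable: /ð/ → /ðe/, /z/ → /ze/, /x/ → /xe/.

dɛðeθiʒizexe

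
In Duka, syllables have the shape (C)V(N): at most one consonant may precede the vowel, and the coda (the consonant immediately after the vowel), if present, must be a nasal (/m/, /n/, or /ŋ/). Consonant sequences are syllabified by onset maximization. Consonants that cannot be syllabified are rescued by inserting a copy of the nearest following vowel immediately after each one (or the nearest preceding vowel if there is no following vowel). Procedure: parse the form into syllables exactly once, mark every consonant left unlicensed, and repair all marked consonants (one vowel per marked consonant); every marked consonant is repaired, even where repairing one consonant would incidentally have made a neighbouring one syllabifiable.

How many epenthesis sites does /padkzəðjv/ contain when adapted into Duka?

5

The unsyllabifiable consonants are /d/, /k/, /ð/, /j/, /v/; each receives one epenthetic vowel.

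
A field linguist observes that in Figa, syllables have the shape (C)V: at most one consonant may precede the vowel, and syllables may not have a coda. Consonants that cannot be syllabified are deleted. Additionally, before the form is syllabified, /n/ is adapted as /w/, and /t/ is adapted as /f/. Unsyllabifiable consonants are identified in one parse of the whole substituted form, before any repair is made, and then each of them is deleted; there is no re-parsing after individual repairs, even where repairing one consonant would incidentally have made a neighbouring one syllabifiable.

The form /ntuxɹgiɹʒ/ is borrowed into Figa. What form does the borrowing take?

Substitution: /n/ → /w/, /t/ → /f/, giving /wfuxɹgiɹʒ/.
Syllabifying with onset maximization leaves /w/, /x/, /ɹ/, /ɹ/, /ʒ/ stranded (no codas are permitted; onsets are limited to one consonant).
Deletion applies to /w/, /x/, /ɹ/, /ɹ/, /ʒ/.

fugi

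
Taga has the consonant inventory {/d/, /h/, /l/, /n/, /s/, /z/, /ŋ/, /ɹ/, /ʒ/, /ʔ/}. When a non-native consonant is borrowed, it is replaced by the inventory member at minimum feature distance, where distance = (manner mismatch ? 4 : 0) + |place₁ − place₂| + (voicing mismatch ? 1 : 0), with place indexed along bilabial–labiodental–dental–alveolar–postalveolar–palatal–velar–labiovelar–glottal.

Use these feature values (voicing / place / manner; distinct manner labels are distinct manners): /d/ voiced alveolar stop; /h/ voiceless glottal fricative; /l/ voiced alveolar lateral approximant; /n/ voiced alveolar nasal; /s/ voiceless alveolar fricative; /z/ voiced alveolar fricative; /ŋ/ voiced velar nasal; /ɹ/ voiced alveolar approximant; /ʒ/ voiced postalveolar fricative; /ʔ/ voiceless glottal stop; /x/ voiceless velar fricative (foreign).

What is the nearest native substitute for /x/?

h

/h/ is closest: same manner (fricative), place distance 2 (velar→glottal), same voicing; total 2. Next closest is /s/ at distance 3.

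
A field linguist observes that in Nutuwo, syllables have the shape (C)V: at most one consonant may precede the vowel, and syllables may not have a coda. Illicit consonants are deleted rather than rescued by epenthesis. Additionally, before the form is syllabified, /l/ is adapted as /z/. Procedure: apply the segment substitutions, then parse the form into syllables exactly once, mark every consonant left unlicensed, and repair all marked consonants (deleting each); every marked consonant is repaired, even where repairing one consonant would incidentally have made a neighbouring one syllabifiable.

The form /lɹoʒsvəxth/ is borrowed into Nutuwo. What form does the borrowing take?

Substitution: /l/ → /z/, giving /zɹoʒsvəxth/.
Syllabifying with onset maximization leaves /z/, /ʒ/, /s/, /x/, /t/, /h/ stranded (no codas are permitted; onsets are limited to one consonant).
Each unlicensed consonant is deleted: /z/, /ʒ/, /s/, /x/, /t/, /h/.

ɹovə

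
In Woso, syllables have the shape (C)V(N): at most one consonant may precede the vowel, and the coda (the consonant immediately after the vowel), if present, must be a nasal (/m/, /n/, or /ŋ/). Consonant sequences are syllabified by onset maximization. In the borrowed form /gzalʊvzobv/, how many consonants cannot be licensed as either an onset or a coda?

Syllabifying with onset maximization leaves /g/, /v/, /b/, /v/ stranded (only a nasal (/m/, /n/, or /ŋ/) is licensed in coda position; onsets are limited to one consonant).

4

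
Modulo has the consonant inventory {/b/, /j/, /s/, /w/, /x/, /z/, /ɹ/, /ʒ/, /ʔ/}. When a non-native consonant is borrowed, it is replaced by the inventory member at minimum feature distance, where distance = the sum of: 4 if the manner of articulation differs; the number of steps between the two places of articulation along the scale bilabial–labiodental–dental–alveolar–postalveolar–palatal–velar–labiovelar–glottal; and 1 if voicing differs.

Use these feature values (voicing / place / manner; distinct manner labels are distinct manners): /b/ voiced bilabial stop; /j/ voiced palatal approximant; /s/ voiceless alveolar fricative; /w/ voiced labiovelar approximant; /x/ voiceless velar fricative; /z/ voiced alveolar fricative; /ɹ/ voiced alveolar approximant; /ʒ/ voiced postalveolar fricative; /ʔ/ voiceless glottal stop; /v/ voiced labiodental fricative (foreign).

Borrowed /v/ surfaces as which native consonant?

/z/ is closest: same manner (fricative), place distance 2 (labiodental→alveolar), same voicing; total 2. Next closest is /s/ at distance 3.

z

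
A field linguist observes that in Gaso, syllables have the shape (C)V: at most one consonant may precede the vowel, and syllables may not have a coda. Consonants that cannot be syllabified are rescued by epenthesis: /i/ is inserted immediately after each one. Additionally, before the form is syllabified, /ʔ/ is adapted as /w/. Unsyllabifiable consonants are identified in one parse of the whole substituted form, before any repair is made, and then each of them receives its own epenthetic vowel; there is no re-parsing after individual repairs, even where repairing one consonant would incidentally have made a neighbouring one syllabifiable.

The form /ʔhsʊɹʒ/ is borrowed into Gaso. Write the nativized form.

Substitution: /ʔ/ → /w/, giving /whsʊɹʒ/.
Syllabifying with onset maximization leaves /w/, /h/, /ɹ/, /ʒ/ stranded (no codas are permitted; onsets are limited to one consonant).
Each unlicensed consonant becomes the onset of a new syllable: /w/ → /wi/, /h/ → /hi/, /ɹ/ → /ɹi/, /ʒ/ → /ʒi/.

wihisʊɹiʒi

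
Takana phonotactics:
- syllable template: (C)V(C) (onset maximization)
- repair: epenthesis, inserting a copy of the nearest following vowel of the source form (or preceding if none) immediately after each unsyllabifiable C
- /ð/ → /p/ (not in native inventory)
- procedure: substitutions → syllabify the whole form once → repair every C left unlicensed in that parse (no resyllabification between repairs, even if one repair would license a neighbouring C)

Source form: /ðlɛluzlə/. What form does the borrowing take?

pɛlɛluzlə

Substitution: /ð/ → /p/, giving /plɛluzlə/.
Under (C)V(C), the unsyllabifiable consonants are /p/ (at most one coda consonant is licensed; onsets are limited to one consonant).
Epenthesis after each stranded consonant: /p/ → /pɛ/.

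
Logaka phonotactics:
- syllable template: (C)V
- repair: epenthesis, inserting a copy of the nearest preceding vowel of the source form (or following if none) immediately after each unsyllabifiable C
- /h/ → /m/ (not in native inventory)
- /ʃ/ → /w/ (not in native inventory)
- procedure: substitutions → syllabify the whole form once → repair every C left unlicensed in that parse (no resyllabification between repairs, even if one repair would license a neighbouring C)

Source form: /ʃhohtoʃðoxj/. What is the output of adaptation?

womomotowoðoxojo

Substitution: /ʃ/ → /w/, /h/ → /m/, giving /wmomtowðoxj/.
The consonants /w/, /m/, /w/, /x/, /j/ cannot be parsed into a legal (C)V syllable (no codas are permitted; onsets are limited to one consonant).
Epenthesis after each stranded consonant: /w/ → /wo/, /m/ → /mo/, /w/ → /wo/, /x/ → /xo/, /j/ → /jo/.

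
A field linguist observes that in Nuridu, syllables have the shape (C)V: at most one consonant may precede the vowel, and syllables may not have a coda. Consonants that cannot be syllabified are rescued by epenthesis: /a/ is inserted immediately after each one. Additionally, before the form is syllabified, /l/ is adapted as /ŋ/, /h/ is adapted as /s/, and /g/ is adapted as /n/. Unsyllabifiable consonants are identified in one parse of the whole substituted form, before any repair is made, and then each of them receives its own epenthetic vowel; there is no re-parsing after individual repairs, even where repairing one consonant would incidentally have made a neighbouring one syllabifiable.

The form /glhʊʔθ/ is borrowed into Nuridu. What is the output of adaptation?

naŋasʊʔaθa

Substitution: /g/ → /n/, /l/ → /ŋ/, /h/ → /s/, giving /nŋsʊʔθ/.
Under (C)V, the unsyllabifiable consonants are /n/, /ŋ/, /ʔ/, /θ/ (no codas are permitted; onsets are limited to one consonant).
Each unlicensed consonant becomes the onset of a new syllable: /n/ → /na/, /ŋ/ → /ŋa/, /ʔ/ → /ʔa/, /θ/ → /θa/.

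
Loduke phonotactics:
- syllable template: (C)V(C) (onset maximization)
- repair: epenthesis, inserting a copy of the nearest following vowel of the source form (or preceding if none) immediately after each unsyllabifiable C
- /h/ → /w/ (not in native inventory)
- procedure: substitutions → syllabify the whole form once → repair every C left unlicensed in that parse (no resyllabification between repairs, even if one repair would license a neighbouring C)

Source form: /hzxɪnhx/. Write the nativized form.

Substitution: /h/ → /w/, giving /wzxɪnwx/.
Syllabifying with onset maximization leaves /w/, /z/, /w/, /x/ stranded (at most one coda consonant is licensed; onsets are limited to one consonant).
Inserting the epenthetic vowel yields /w/ → /wɪ/, /z/ → /zɪ/, /w/ → /wɪ/, /x/ → /xɪ/.

wɪzɪxɪnwɪxɪ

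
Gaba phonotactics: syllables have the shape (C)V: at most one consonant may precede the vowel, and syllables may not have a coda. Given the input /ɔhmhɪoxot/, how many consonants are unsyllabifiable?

3

Under (C)V, the unsyllabifiable consonants are /h/, /m/, /t/ (no codas are permitted; onsets are limited to one consonant).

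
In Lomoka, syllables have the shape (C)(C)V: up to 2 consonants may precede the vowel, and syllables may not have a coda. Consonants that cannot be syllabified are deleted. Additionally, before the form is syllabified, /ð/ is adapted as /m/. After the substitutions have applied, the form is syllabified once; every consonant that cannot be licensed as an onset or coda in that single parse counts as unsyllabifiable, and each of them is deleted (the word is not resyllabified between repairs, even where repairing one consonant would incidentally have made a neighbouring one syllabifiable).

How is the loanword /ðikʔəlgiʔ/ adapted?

Substitution: /ð/ → /m/, giving /mikʔəlgiʔ/.
Under (C)(C)V, the unsyllabifiable consonants are /ʔ/ (no codas are permitted; onsets may contain at most 2 consonants).
Each unlicensed consonant is deleted: /ʔ/.

mikʔəlgi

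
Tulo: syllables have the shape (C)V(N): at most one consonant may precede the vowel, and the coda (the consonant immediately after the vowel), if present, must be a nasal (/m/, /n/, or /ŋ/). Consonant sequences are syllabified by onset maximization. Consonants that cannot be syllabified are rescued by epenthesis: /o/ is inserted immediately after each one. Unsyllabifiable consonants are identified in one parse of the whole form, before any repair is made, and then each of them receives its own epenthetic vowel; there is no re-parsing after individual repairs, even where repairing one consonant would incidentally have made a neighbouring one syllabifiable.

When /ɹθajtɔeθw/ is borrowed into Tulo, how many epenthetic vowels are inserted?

The unsyllabifiable consonants are /ɹ/, /j/, /θ/, /w/; each receives one epenthetic vowel.

4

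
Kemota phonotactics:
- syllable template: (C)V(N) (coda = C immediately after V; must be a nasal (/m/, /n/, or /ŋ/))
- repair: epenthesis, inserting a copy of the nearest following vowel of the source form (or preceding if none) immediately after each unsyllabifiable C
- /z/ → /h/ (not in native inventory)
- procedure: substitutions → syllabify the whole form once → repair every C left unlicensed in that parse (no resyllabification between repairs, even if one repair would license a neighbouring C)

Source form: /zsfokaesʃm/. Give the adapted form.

hosofokaeseʃeme

Substitution: /z/ → /h/, giving /hsfokaesʃm/.
The consonants /h/, /s/, /s/, /ʃ/, /m/ cannot be parsed into a legal (C)V(N) syllable (only a nasal (/m/, /n/, or /ŋ/) is licensed in coda position; onsets are limited to one consonant).
Epenthesis after each stranded consonant: /h/ → /ho/, /s/ → /so/, /s/ → /se/, /ʃ/ → /ʃe/, /m/ → /me/.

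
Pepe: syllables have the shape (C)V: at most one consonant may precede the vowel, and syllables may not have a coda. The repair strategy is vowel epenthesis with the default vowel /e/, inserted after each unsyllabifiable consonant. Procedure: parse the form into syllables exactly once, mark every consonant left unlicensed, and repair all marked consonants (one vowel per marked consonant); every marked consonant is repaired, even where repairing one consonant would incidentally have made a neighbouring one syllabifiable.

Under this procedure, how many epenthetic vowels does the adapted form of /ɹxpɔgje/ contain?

3

The unsyllabifiable consonants are /ɹ/, /x/, /g/; each receives one epenthetic vowel.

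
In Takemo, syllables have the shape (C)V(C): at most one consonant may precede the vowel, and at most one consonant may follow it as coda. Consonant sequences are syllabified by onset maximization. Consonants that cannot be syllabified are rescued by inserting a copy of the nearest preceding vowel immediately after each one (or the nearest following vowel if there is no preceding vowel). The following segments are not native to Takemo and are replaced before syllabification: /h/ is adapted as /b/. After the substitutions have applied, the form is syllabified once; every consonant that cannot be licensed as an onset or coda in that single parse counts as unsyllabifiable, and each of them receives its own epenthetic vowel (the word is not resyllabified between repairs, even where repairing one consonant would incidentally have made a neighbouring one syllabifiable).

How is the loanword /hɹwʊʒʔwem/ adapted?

Substitution: /h/ → /b/, giving /bɹwʊʒʔwem/.
Syllabifying with onset maximization leaves /b/, /ɹ/, /ʔ/ stranded (at most one coda consonant is licensed; onsets are limited to one consonant).
Epenthesis after each stranded consonant: /b/ → /bʊ/, /ɹ/ → /ɹʊ/, /ʔ/ → /ʔʊ/.

bʊɹʊwʊʒʔʊwem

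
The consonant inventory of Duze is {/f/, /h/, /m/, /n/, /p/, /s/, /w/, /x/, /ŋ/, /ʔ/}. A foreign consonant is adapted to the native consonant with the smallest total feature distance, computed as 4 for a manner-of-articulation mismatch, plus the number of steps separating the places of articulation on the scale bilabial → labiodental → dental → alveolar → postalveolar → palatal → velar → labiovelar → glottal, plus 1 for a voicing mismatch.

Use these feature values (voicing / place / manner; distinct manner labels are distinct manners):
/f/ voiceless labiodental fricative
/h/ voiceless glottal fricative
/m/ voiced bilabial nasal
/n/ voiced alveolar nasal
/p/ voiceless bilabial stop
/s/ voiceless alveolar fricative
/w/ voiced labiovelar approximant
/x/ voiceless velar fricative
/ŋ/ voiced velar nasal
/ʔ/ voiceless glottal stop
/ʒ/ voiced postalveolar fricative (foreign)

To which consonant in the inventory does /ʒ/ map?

/s/ is closest: same manner (fricative), place distance 1 (postalveolar→alveolar), voicing differs (+1); total 2. Next closest is /x/ at distance 3.

s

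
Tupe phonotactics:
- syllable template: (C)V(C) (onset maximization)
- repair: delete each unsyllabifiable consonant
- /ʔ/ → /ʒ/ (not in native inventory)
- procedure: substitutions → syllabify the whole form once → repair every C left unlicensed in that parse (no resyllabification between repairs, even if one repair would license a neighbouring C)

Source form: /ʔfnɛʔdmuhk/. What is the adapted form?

nɛʒmuh

Substitution: /ʔ/ → /ʒ/, giving /ʒfnɛʒdmuhk/.
Syllabifying with onset maximization leaves /ʒ/, /f/, /d/, /k/ stranded (at most one coda consonant is licensed; onsets are limited to one consonant).
Each unlicensed consonant is deleted: /ʒ/, /f/, /d/, /k/.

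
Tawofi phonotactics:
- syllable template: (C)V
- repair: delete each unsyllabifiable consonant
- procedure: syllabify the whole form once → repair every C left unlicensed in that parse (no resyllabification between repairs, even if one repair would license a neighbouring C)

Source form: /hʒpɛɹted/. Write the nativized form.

pɛte

Syllabifying with onset maximization leaves /h/, /ʒ/, /ɹ/, /d/ stranded (no codas are permitted; onsets are limited to one consonant).
Deleting the stranded consonants removes /h/, /ʒ/, /ɹ/, /d/.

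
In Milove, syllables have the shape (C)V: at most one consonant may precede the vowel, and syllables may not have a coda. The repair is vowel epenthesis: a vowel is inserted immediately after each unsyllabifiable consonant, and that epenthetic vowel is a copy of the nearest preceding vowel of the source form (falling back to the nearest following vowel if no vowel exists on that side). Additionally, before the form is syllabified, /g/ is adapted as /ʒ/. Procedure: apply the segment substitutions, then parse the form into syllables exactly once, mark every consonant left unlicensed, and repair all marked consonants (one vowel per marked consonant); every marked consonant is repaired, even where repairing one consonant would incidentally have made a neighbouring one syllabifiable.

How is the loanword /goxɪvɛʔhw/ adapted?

ʒoxɪvɛʔɛhɛwɛ

Substitution: /g/ → /ʒ/, giving /ʒoxɪvɛʔhw/.
The consonants /ʔ/, /h/, /w/ cannot be parsed into a legal (C)V syllable (no codas are permitted; onsets are limited to one consonant).
Each unlicensed consonant becomes the onset of a new syllable: /ʔ/ → /ʔɛ/, /h/ → /hɛ/, /w/ → /wɛ/.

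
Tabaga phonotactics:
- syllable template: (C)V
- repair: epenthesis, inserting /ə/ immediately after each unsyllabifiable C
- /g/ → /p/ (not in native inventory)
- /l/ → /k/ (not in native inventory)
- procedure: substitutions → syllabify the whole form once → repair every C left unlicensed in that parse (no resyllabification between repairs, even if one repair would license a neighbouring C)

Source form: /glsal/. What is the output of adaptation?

pəkəsakə

Substitution: /g/ → /p/, /l/ → /k/, giving /pksak/.
Under (C)V, the unsyllabifiable consonants are /p/, /k/, /k/ (no codas are permitted; onsets are limited to one consonant).
Each unlicensed consonant becomes the onset of a new syllable: /p/ → /pə/, /k/ → /kə/, /k/ → /kə/.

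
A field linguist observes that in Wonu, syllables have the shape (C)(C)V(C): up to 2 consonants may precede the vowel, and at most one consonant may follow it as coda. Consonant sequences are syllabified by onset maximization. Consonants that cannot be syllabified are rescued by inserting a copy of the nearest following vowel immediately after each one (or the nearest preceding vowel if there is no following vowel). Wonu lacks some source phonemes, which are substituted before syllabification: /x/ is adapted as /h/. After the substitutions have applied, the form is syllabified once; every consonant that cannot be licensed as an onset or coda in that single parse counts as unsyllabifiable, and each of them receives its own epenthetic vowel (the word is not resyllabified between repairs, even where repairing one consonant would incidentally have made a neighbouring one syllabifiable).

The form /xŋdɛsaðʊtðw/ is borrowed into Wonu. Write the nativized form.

hɛŋdɛsaðʊtðʊwʊ

Substitution: /x/ → /h/, giving /hŋdɛsaðʊtðw/.
The consonants /h/, /ð/, /w/ cannot be parsed into a legal (C)(C)V(C) syllable (at most one coda consonant is licensed; onsets may contain at most 2 consonants).
Inserting the epenthetic vowel yields /h/ → /hɛ/, /ð/ → /ðʊ/, /w/ → /wʊ/.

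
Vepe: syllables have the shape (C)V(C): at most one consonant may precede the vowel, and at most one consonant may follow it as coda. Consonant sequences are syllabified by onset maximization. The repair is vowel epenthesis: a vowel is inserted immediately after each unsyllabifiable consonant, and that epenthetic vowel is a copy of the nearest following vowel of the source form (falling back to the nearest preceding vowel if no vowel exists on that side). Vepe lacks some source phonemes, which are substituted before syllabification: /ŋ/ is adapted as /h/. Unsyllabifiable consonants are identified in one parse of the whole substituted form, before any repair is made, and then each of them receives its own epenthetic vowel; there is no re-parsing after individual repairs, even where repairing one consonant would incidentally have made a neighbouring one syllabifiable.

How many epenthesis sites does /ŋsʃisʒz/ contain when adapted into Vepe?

4

After substitution the input is /hsʃisʒz/.
The unsyllabifiable consonants are /h/, /s/, /ʒ/, /z/; each receives one epenthetic vowel.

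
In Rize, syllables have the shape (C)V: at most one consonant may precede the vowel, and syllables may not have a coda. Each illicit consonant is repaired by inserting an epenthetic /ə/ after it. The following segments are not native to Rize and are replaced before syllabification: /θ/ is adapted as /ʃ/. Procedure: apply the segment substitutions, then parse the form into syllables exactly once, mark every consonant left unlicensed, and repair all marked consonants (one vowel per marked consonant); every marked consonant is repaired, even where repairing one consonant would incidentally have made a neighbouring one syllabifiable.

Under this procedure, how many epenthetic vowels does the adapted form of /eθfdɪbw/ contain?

4

After substitution the input is /eʃfdɪbw/.
The unsyllabifiable consonants are /ʃ/, /f/, /b/, /w/; each receives one epenthetic vowel.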